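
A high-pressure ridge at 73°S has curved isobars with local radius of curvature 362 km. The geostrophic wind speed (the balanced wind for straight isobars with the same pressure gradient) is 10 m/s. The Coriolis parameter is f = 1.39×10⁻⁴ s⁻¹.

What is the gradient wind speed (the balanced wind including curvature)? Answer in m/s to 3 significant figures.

13.8 m/s

Around a high, pressure-gradient force acts outward with centrifugal, so Coriolis balances both:
fV = (1/ρ)|∂P/∂n| + V²/R  →  V² − fR·V + fR·V_g = 0
With fR = 1.39×10⁻⁴ × 362×10³ m = 50.3 m/s:
V = [fR − √((fR)² − 4 fR V_g)]/2 = [50.3 − √(50.3² − 4×50.3×10)]/2 = 13.8 m/s
Supergeostrophic (V > V_g = 10 m/s), as expected around a high.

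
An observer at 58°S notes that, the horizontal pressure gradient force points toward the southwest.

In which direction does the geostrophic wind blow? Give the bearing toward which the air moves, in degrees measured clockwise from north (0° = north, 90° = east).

135°

The pressure-gradient force points toward the southwest (bearing 225°).
Geostrophic balance: in the Southern Hemisphere the Coriolis force deflects motion to the left, so the geostrophic wind blows 90° to the left of the pressure-gradient force (low pressure on the right).
Rotating 225° by 90° counterclockwise gives 135° — the wind blows toward the southeast.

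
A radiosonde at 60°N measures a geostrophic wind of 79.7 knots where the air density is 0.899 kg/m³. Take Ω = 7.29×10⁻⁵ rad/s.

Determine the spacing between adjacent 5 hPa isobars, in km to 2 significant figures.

Coriolis parameter at 60°N:
f = 2Ω sin φ = 2 × 7.29×10⁻⁵ × sin 60° = 1.26×10⁻⁴ s⁻¹
Wind speed in SI: 79.7 knots = 41.0 m/s
Geostrophic balance rearranged: |∂P/∂n| = f ρ V_g
|∂P/∂n| = 1.26×10⁻⁴ × 0.899 × 41.0 = 4.65×10⁻³ Pa/m
Isobar spacing: Δn = ΔP/|∂P/∂n| = 500 Pa / 4.65×10⁻³ Pa/m = 107430 m ≈ 110 km

110 km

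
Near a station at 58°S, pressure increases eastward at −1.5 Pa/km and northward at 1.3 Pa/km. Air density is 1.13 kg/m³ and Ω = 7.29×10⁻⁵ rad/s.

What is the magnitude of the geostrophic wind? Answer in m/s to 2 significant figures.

Coriolis parameter at 58°S:
f = 2Ω sin φ = 2 × 7.29×10⁻⁵ × sin 58° = 1.24×10⁻⁴ s⁻¹
In the Southern Hemisphere f is negative: f = −1.24×10⁻⁴ s⁻¹.
Component geostrophic relations (x east, y north):
u_g = −(1/(fρ)) ∂P/∂y,  v_g = (1/(fρ)) ∂P/∂x
u_g = −(1.3×10⁻³)/(−1.24×10⁻⁴ × 1.13) = 9.30 m/s;  v_g = (−1.5×10⁻³)/(−1.24×10⁻⁴ × 1.13) = 10.7 m/s
|V_g| = √(u_g² + v_g²) = 14.2 m/s

14 m/s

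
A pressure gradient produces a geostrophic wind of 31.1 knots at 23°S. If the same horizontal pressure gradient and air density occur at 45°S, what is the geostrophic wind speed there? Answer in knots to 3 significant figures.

With the same pressure gradient and density, V_g ∝ 1/f ∝ 1/sin φ.
V₂ = V₁ · sin φ₁ / sin φ₂ = 31.1 × sin 23° / sin 45°
V₂ = 31.1 × 0.3907/0.7071 = 17.2 knots

17.2 knots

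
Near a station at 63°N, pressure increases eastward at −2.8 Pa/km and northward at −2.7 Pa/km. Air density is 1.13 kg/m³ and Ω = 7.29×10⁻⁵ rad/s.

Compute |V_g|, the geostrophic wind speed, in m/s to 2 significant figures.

26 m/s

Coriolis parameter at 63°N:
f = 2Ω sin φ = 2 × 7.29×10⁻⁵ × sin 63° = 1.30×10⁻⁴ s⁻¹
Component geostrophic relations (x east, y north):
u_g = −(1/(fρ)) ∂P/∂y,  v_g = (1/(fρ)) ∂P/∂x
u_g = −(−2.7×10⁻³)/(1.30×10⁻⁴ × 1.13) = 18.4 m/s;  v_g = (−2.8×10⁻³)/(1.30×10⁻⁴ × 1.13) = −19.1 m/s
|V_g| = √(u_g² + v_g²) = 26.5 m/s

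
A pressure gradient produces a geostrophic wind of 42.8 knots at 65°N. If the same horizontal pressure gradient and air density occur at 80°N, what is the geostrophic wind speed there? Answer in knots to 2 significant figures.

39 knots

With the same pressure gradient and density, V_g ∝ 1/f ∝ 1/sin φ.
V₂ = V₁ · sin φ₁ / sin φ₂ = 42.8 × sin 65° / sin 80°
V₂ = 42.8 × 0.9063/0.9848 = 39 knots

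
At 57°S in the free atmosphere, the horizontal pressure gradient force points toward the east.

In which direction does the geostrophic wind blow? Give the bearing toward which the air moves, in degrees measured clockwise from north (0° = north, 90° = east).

The pressure-gradient force points toward the east (bearing 090°).
Geostrophic balance: in the Southern Hemisphere the Coriolis force deflects motion to the left, so the geostrophic wind blows 90° to the left of the pressure-gradient force (low pressure on the right).
Rotating 090° by 90° counterclockwise gives 000° — the wind blows toward the north.

000°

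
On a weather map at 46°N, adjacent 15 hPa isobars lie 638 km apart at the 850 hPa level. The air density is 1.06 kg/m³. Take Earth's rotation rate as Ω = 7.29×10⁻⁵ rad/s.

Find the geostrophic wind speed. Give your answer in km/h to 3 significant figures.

Coriolis parameter at 46°N:
f = 2Ω sin φ = 2 × 7.29×10⁻⁵ × sin 46° = 1.05×10⁻⁴ s⁻¹
Pressure gradient: |∂P/∂n| = 1500 Pa / 638000 m = 2.35×10⁻³ Pa/m
Geostrophic balance (pressure-gradient force = Coriolis force):
V_g = (1/(fρ)) |∂P/∂n| = 2.35×10⁻³ / (1.05×10⁻⁴ × 1.06) = 21.1 m/s
Converting: 21.1 m/s × 3.6 = 76.1 km/h

76.1 km/h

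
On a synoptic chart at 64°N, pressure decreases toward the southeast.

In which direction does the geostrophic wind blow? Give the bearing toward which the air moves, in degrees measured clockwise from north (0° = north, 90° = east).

225°

The pressure-gradient force points toward the southeast (bearing 135°).
Geostrophic balance: in the Northern Hemisphere the Coriolis force deflects motion to the right, so the geostrophic wind blows 90° to the right of the pressure-gradient force (low pressure on the left).
Rotating 135° by 90° clockwise gives 225° — the wind blows toward the southwest.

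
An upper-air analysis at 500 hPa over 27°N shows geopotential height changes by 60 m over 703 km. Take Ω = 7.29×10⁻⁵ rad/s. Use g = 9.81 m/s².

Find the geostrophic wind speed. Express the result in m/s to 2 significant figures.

13 m/s

Coriolis parameter at 27°N:
f = 2Ω sin φ = 2 × 7.29×10⁻⁵ × sin 27° = 6.62×10⁻⁵ s⁻¹
Height gradient: |∂Z/∂n| = 60 m / 703000 m = 8.53×10⁻⁵
On a pressure surface, geostrophic balance gives V_g = (g/f)|∂Z/∂n|:
V_g = 9.81 × 8.53×10⁻⁵ / 6.62×10⁻⁵ = 12.6 m/s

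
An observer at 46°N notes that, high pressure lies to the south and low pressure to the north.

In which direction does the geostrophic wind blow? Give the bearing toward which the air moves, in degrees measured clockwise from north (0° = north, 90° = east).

090°

The pressure-gradient force points toward the north (bearing 000°).
Geostrophic balance: in the Northern Hemisphere the Coriolis force deflects motion to the right, so the geostrophic wind blows 90° to the right of the pressure-gradient force (low pressure on the left).
Rotating 000° by 90° clockwise gives 090° — the wind blows toward the east.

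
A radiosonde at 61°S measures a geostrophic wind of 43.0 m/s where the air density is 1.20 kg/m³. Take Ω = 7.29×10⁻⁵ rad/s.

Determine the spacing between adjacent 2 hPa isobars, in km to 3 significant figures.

30.4 km

Coriolis parameter at 61°S:
f = 2Ω sin φ = 2 × 7.29×10⁻⁵ × sin 61° = 1.28×10⁻⁴ s⁻¹
Geostrophic balance rearranged: |∂P/∂n| = f ρ V_g
|∂P/∂n| = 1.28×10⁻⁴ × 1.20 × 43.0 = 6.58×10⁻³ Pa/m
Isobar spacing: Δn = ΔP/|∂P/∂n| = 200 Pa / 6.58×10⁻³ Pa/m = 30395 m ≈ 30.4 km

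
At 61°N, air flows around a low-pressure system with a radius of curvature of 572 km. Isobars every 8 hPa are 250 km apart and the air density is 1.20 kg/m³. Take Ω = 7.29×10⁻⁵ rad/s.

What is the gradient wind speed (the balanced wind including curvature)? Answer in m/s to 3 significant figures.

Coriolis parameter at 61°N:
f = 2Ω sin φ = 2 × 7.29×10⁻⁵ × sin 61° = 1.28×10⁻⁴ s⁻¹
Pressure gradient: |∂P/∂n| = 800 Pa / 250000 m = 3.20×10⁻³ Pa/m
Geostrophic speed: V_g = |∂P/∂n|/(fρ) = 3.20×10⁻³/(1.28×10⁻⁴ × 1.20) = 20.9 m/s
Around a low, centrifugal force acts outward with Coriolis, so pressure-gradient force balances both:
(1/ρ)|∂P/∂n| = fV + V²/R  →  V² + fR·V − fR·V_g = 0
With fR = 1.28×10⁻⁴ × 572×10³ m = 72.9 m/s:
V = [−fR + √((fR)² + 4 fR V_g)]/2 = [−72.9 + √(72.9² + 4×72.9×20.9)]/2 = 17 m/s
Subgeostrophic (V < V_g = 20.9 m/s), as expected around a low.

17.0 m/s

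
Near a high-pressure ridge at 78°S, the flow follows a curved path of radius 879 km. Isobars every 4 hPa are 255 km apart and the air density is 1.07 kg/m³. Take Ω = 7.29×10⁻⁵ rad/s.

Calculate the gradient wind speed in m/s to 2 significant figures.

Coriolis parameter at 78°S:
f = 2Ω sin φ = 2 × 7.29×10⁻⁵ × sin 78° = 1.43×10⁻⁴ s⁻¹
Pressure gradient: |∂P/∂n| = 400 Pa / 255000 m = 1.57×10⁻³ Pa/m
Geostrophic speed: V_g = |∂P/∂n|/(fρ) = 1.57×10⁻³/(1.43×10⁻⁴ × 1.07) = 10.3 m/s
Around a high, pressure-gradient force acts outward with centrifugal, so Coriolis balances both:
fV = (1/ρ)|∂P/∂n| + V²/R  →  V² − fR·V + fR·V_g = 0
With fR = 1.43×10⁻⁴ × 879×10³ m = 125 m/s:
V = [fR − √((fR)² − 4 fR V_g)]/2 = [125 − √(125² − 4×125×10.3)]/2 = 11.3 m/s
Supergeostrophic (V > V_g = 10.3 m/s), as expected around a high.

11 m/s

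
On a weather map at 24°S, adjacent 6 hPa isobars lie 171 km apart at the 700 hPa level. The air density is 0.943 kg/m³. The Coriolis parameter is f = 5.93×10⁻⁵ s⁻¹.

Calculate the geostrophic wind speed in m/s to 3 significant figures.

Pressure gradient: |∂P/∂n| = 600 Pa / 171000 m = 3.51×10⁻³ Pa/m
Geostrophic balance (pressure-gradient force = Coriolis force):
V_g = (1/(fρ)) |∂P/∂n| = 3.51×10⁻³ / (5.93×10⁻⁵ × 0.943) = 62.7 m/s

62.7 m/s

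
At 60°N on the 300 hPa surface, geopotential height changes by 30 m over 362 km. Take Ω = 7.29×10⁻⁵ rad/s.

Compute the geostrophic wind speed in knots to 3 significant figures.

12.5 knots

Coriolis parameter at 60°N:
f = 2Ω sin φ = 2 × 7.29×10⁻⁵ × sin 60° = 1.26×10⁻⁴ s⁻¹
Height gradient: |∂Z/∂n| = 30 m / 362000 m = 8.29×10⁻⁵
On a pressure surface, geostrophic balance gives V_g = (g/f)|∂Z/∂n|:
V_g = 9.81 × 8.29×10⁻⁵ / 1.26×10⁻⁴ = 6.44 m/s
Converting: 6.44 m/s × 1.944 = 12.5 knots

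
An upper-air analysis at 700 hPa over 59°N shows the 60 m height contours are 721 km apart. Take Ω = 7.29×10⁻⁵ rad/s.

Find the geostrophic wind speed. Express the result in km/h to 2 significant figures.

24 km/h

Coriolis parameter at 59°N:
f = 2Ω sin φ = 2 × 7.29×10⁻⁵ × sin 59° = 1.25×10⁻⁴ s⁻¹
Height gradient: |∂Z/∂n| = 60 m / 721000 m = 8.32×10⁻⁵
On a pressure surface, geostrophic balance gives V_g = (g/f)|∂Z/∂n|:
V_g = 9.81 × 8.32×10⁻⁵ / 1.25×10⁻⁴ = 6.53 m/s
Converting: 6.53 m/s × 3.6 = 24 km/h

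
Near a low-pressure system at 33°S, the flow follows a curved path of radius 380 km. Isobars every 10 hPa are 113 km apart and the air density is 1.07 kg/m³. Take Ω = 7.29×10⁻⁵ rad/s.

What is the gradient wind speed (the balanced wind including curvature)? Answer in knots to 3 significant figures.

Coriolis parameter at 33°S:
f = 2Ω sin φ = 2 × 7.29×10⁻⁵ × sin 33° = 7.94×10⁻⁵ s⁻¹
Pressure gradient: |∂P/∂n| = 1000 Pa / 113000 m = 8.85×10⁻³ Pa/m
Geostrophic speed: V_g = |∂P/∂n|/(fρ) = 8.85×10⁻³/(7.94×10⁻⁵ × 1.07) = 104 m/s
Around a low, centrifugal force acts outward with Coriolis, so pressure-gradient force balances both:
(1/ρ)|∂P/∂n| = fV + V²/R  →  V² + fR·V − fR·V_g = 0
With fR = 7.94×10⁻⁵ × 380×10³ m = 30.2 m/s:
V = [−fR + √((fR)² + 4 fR V_g)]/2 = [−30.2 + √(30.2² + 4×30.2×104)]/2 = 43 m/s
Subgeostrophic (V < V_g = 104 m/s), as expected around a low.
Converting: 43 m/s × 1.944 = 83.5 knots

83.5 knots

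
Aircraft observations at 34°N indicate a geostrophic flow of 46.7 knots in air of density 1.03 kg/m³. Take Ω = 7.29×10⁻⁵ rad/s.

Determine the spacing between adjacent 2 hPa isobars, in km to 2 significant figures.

Coriolis parameter at 34°N:
f = 2Ω sin φ = 2 × 7.29×10⁻⁵ × sin 34° = 8.15×10⁻⁵ s⁻¹
Wind speed in SI: 46.7 knots = 24.0 m/s
Geostrophic balance rearranged: |∂P/∂n| = f ρ V_g
|∂P/∂n| = 8.15×10⁻⁵ × 1.03 × 24.0 = 2.02×10⁻³ Pa/m
Isobar spacing: Δn = ΔP/|∂P/∂n| = 200 Pa / 2.02×10⁻³ Pa/m = 99133 m ≈ 99 km

99 km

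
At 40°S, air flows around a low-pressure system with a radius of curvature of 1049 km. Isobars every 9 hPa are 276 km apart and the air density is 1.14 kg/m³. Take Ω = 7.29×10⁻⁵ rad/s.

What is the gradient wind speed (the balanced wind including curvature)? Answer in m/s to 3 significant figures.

Coriolis parameter at 40°S:
f = 2Ω sin φ = 2 × 7.29×10⁻⁵ × sin 40° = 9.37×10⁻⁵ s⁻¹
Pressure gradient: |∂P/∂n| = 900 Pa / 276000 m = 3.26×10⁻³ Pa/m
Geostrophic speed: V_g = |∂P/∂n|/(fρ) = 3.26×10⁻³/(9.37×10⁻⁵ × 1.14) = 30.5 m/s
Around a low, centrifugal force acts outward with Coriolis, so pressure-gradient force balances both:
(1/ρ)|∂P/∂n| = fV + V²/R  →  V² + fR·V − fR·V_g = 0
With fR = 9.37×10⁻⁵ × 1049×10³ m = 98.3 m/s:
V = [−fR + √((fR)² + 4 fR V_g)]/2 = [−98.3 + √(98.3² + 4×98.3×30.5)]/2 = 24.4 m/s
Subgeostrophic (V < V_g = 30.5 m/s), as expected around a low.

24.4 m/s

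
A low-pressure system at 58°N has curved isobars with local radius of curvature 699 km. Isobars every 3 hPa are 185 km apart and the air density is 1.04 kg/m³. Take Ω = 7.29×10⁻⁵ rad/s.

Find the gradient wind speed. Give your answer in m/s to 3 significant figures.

Coriolis parameter at 58°N:
f = 2Ω sin φ = 2 × 7.29×10⁻⁵ × sin 58° = 1.24×10⁻⁴ s⁻¹
Pressure gradient: |∂P/∂n| = 300 Pa / 185000 m = 1.62×10⁻³ Pa/m
Geostrophic speed: V_g = |∂P/∂n|/(fρ) = 1.62×10⁻³/(1.24×10⁻⁴ × 1.04) = 12.6 m/s
Around a low, centrifugal force acts outward with Coriolis, so pressure-gradient force balances both:
(1/ρ)|∂P/∂n| = fV + V²/R  →  V² + fR·V − fR·V_g = 0
With fR = 1.24×10⁻⁴ × 699×10³ m = 86.4 m/s:
V = [−fR + √((fR)² + 4 fR V_g)]/2 = [−86.4 + √(86.4² + 4×86.4×12.6)]/2 = 11.2 m/s
Subgeostrophic (V < V_g = 12.6 m/s), as expected around a low.

11.2 m/s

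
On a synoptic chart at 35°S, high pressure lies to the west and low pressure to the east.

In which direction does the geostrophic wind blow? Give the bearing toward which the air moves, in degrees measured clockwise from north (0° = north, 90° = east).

000°

The pressure-gradient force points toward the east (bearing 090°).
Geostrophic balance: in the Southern Hemisphere the Coriolis force deflects motion to the left, so the geostrophic wind blows 90° to the left of the pressure-gradient force (low pressure on the right).
Rotating 090° by 90° counterclockwise gives 000° — the wind blows toward the north.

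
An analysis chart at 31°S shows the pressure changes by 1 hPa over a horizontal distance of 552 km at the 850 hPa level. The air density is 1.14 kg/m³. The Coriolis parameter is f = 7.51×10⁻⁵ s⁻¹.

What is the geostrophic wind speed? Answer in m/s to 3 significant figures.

2.12 m/s

Pressure gradient: |∂P/∂n| = 100 Pa / 552000 m = 1.81×10⁻⁴ Pa/m
Geostrophic balance (pressure-gradient force = Coriolis force):
V_g = (1/(fρ)) |∂P/∂n| = 1.81×10⁻⁴ / (7.51×10⁻⁵ × 1.14) = 2.12 m/s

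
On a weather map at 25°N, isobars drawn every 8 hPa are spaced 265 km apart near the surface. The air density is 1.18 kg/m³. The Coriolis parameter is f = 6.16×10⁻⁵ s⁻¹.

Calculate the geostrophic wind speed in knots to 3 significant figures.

80.7 knots

Pressure gradient: |∂P/∂n| = 800 Pa / 265000 m = 3.02×10⁻³ Pa/m
Geostrophic balance (pressure-gradient force = Coriolis force):
V_g = (1/(fρ)) |∂P/∂n| = 3.02×10⁻³ / (6.16×10⁻⁵ × 1.18) = 41.5 m/s
Converting: 41.5 m/s × 1.944 = 80.7 knots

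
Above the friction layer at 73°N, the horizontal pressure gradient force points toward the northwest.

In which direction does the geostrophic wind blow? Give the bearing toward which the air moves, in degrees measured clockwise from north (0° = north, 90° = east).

045°

The pressure-gradient force points toward the northwest (bearing 315°).
Geostrophic balance: in the Northern Hemisphere the Coriolis force deflects motion to the right, so the geostrophic wind blows 90° to the right of the pressure-gradient force (low pressure on the left).
Rotating 315° by 90° clockwise gives 045° — the wind blows toward the northeast.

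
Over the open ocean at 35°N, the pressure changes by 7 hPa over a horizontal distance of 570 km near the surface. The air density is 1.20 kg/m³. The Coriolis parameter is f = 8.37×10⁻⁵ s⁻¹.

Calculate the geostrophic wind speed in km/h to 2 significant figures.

Pressure gradient: |∂P/∂n| = 700 Pa / 570000 m = 1.23×10⁻³ Pa/m
Geostrophic balance (pressure-gradient force = Coriolis force):
V_g = (1/(fρ)) |∂P/∂n| = 1.23×10⁻³ / (8.37×10⁻⁵ × 1.20) = 12.2 m/s
Converting: 12.2 m/s × 3.6 = 44 km/h

44 km/h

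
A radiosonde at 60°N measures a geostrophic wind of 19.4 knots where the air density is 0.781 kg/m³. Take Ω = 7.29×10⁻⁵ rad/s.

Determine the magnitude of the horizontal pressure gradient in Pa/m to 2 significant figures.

9.8×10⁻⁴ Pa/m

Coriolis parameter at 60°N:
f = 2Ω sin φ = 2 × 7.29×10⁻⁵ × sin 60° = 1.26×10⁻⁴ s⁻¹
Wind speed in SI: 19.4 knots = 9.98 m/s
Geostrophic balance rearranged: |∂P/∂n| = f ρ V_g
|∂P/∂n| = 1.26×10⁻⁴ × 0.781 × 9.98 = 9.84×10⁻⁴ Pa/m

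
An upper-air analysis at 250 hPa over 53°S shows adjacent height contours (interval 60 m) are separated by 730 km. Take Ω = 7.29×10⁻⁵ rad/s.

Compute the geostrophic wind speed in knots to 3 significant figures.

13.5 knots

Coriolis parameter at 53°S:
f = 2Ω sin φ = 2 × 7.29×10⁻⁵ × sin 53° = 1.16×10⁻⁴ s⁻¹
Height gradient: |∂Z/∂n| = 60 m / 730000 m = 8.22×10⁻⁵
On a pressure surface, geostrophic balance gives V_g = (g/f)|∂Z/∂n|:
V_g = 9.81 × 8.22×10⁻⁵ / 1.16×10⁻⁴ = 6.92 m/s
Converting: 6.92 m/s × 1.944 = 13.5 knots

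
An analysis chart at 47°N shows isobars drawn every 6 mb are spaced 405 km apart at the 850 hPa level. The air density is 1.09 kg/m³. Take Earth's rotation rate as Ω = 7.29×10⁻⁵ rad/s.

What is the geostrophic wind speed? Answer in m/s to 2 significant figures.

Coriolis parameter at 47°N:
f = 2Ω sin φ = 2 × 7.29×10⁻⁵ × sin 47° = 1.07×10⁻⁴ s⁻¹
Pressure gradient: |∂P/∂n| = 600 Pa / 405000 m = 1.48×10⁻³ Pa/m
Geostrophic balance (pressure-gradient force = Coriolis force):
V_g = (1/(fρ)) |∂P/∂n| = 1.48×10⁻³ / (1.07×10⁻⁴ × 1.09) = 12.7 m/s

13 m/s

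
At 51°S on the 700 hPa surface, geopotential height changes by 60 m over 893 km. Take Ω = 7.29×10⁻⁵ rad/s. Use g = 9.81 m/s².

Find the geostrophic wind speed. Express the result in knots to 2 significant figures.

11 knots

Coriolis parameter at 51°S:
f = 2Ω sin φ = 2 × 7.29×10⁻⁵ × sin 51° = 1.13×10⁻⁴ s⁻¹
Height gradient: |∂Z/∂n| = 60 m / 893000 m = 6.72×10⁻⁵
On a pressure surface, geostrophic balance gives V_g = (g/f)|∂Z/∂n|:
V_g = 9.81 × 6.72×10⁻⁵ / 1.13×10⁻⁴ = 5.82 m/s
Converting: 5.82 m/s × 1.944 = 11 knots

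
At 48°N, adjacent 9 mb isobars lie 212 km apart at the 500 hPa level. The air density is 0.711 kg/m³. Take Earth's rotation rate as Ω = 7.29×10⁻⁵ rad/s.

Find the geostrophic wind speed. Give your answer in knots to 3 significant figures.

Coriolis parameter at 48°N:
f = 2Ω sin φ = 2 × 7.29×10⁻⁵ × sin 48° = 1.08×10⁻⁴ s⁻¹
Pressure gradient: |∂P/∂n| = 900 Pa / 212000 m = 4.25×10⁻³ Pa/m
Geostrophic balance (pressure-gradient force = Coriolis force):
V_g = (1/(fρ)) |∂P/∂n| = 4.25×10⁻³ / (1.08×10⁻⁴ × 0.711) = 55.1 m/s
Converting: 55.1 m/s × 1.944 = 107 knots

107 knots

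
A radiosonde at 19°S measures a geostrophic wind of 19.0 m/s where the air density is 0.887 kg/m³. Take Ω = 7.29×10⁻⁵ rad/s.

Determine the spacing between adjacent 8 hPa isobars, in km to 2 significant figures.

1000 km

Coriolis parameter at 19°S:
f = 2Ω sin φ = 2 × 7.29×10⁻⁵ × sin 19° = 4.75×10⁻⁵ s⁻¹
Geostrophic balance rearranged: |∂P/∂n| = f ρ V_g
|∂P/∂n| = 4.75×10⁻⁵ × 0.887 × 19.0 = 8.00×10⁻⁴ Pa/m
Isobar spacing: Δn = ΔP/|∂P/∂n| = 800 Pa / 8.00×10⁻⁴ Pa/m = 1000031 m ≈ 1000 km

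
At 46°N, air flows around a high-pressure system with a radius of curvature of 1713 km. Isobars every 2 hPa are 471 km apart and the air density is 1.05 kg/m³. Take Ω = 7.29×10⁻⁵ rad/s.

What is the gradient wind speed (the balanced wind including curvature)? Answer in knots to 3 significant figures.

7.66 knots

Coriolis parameter at 46°N:
f = 2Ω sin φ = 2 × 7.29×10⁻⁵ × sin 46° = 1.05×10⁻⁴ s⁻¹
Pressure gradient: |∂P/∂n| = 200 Pa / 471000 m = 4.25×10⁻⁴ Pa/m
Geostrophic speed: V_g = |∂P/∂n|/(fρ) = 4.25×10⁻⁴/(1.05×10⁻⁴ × 1.05) = 3.86 m/s
Around a high, pressure-gradient force acts outward with centrifugal, so Coriolis balances both:
fV = (1/ρ)|∂P/∂n| + V²/R  →  V² − fR·V + fR·V_g = 0
With fR = 1.05×10⁻⁴ × 1713×10³ m = 180 m/s:
V = [fR − √((fR)² − 4 fR V_g)]/2 = [180 − √(180² − 4×180×3.86)]/2 = 3.94 m/s
Supergeostrophic (V > V_g = 3.86 m/s), as expected around a high.
Converting: 3.94 m/s × 1.944 = 7.66 knots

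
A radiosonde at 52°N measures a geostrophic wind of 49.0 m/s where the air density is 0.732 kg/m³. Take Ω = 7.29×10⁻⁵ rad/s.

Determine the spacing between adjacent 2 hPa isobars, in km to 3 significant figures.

Coriolis parameter at 52°N:
f = 2Ω sin φ = 2 × 7.29×10⁻⁵ × sin 52° = 1.15×10⁻⁴ s⁻¹
Geostrophic balance rearranged: |∂P/∂n| = f ρ V_g
|∂P/∂n| = 1.15×10⁻⁴ × 0.732 × 49.0 = 4.12×10⁻³ Pa/m
Isobar spacing: Δn = ΔP/|∂P/∂n| = 200 Pa / 4.12×10⁻³ Pa/m = 48533 m ≈ 48.5 km

48.5 km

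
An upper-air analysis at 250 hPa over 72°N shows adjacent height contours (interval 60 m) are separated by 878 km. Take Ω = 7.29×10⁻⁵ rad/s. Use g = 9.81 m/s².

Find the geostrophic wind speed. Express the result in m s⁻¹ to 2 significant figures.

4.8 m s⁻¹

Coriolis parameter at 72°N:
f = 2Ω sin φ = 2 × 7.29×10⁻⁵ × sin 72° = 1.39×10⁻⁴ s⁻¹
Height gradient: |∂Z/∂n| = 60 m / 878000 m = 6.83×10⁻⁵
On a pressure surface, geostrophic balance gives V_g = (g/f)|∂Z/∂n|:
V_g = 9.81 × 6.83×10⁻⁵ / 1.39×10⁻⁴ = 4.83 m/s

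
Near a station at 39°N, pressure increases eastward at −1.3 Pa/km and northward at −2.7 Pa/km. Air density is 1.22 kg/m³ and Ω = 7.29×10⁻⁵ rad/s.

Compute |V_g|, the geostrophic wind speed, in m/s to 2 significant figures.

Coriolis parameter at 39°N:
f = 2Ω sin φ = 2 × 7.29×10⁻⁵ × sin 39° = 9.18×10⁻⁵ s⁻¹
Component geostrophic relations (x east, y north):
u_g = −(1/(fρ)) ∂P/∂y,  v_g = (1/(fρ)) ∂P/∂x
u_g = −(−2.7×10⁻³)/(9.18×10⁻⁵ × 1.22) = 24.1 m/s;  v_g = (−1.3×10⁻³)/(9.18×10⁻⁵ × 1.22) = −11.6 m/s
|V_g| = √(u_g² + v_g²) = 26.8 m/s

27 m/s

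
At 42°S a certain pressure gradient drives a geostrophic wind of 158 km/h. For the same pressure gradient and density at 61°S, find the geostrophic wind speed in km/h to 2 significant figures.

120 km/h

With the same pressure gradient and density, V_g ∝ 1/f ∝ 1/sin φ.
V₂ = V₁ · sin φ₁ / sin φ₂ = 158 × sin 42° / sin 61°
V₂ = 158 × 0.6691/0.8746 = 120 km/h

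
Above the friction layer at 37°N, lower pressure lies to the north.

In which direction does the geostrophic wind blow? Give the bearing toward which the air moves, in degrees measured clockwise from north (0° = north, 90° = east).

The pressure-gradient force points toward the north (bearing 000°).
Geostrophic balance: in the Northern Hemisphere the Coriolis force deflects motion to the right, so the geostrophic wind blows 90° to the right of the pressure-gradient force (low pressure on the left).
Rotating 000° by 90° clockwise gives 090° — the wind blows toward the east.

090°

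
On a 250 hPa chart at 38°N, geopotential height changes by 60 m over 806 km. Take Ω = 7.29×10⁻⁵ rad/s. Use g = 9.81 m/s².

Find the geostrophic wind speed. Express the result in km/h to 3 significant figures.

29.3 km/h

Coriolis parameter at 38°N:
f = 2Ω sin φ = 2 × 7.29×10⁻⁵ × sin 38° = 8.98×10⁻⁵ s⁻¹
Height gradient: |∂Z/∂n| = 60 m / 806000 m = 7.44×10⁻⁵
On a pressure surface, geostrophic balance gives V_g = (g/f)|∂Z/∂n|:
V_g = 9.81 × 7.44×10⁻⁵ / 8.98×10⁻⁵ = 8.14 m/s
Converting: 8.14 m/s × 3.6 = 29.3 km/h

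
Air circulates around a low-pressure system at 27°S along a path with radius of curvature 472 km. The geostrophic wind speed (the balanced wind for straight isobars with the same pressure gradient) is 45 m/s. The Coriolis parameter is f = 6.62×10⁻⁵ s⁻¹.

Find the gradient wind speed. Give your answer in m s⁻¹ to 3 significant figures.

Around a low, centrifugal force acts outward with Coriolis, so pressure-gradient force balances both:
(1/ρ)|∂P/∂n| = fV + V²/R  →  V² + fR·V − fR·V_g = 0
With fR = 6.62×10⁻⁵ × 472×10³ m = 31.2 m/s:
V = [−fR + √((fR)² + 4 fR V_g)]/2 = [−31.2 + √(31.2² + 4×31.2×45)]/2 = 25 m/s
Subgeostrophic (V < V_g = 45 m/s), as expected around a low.

25.0 m s⁻¹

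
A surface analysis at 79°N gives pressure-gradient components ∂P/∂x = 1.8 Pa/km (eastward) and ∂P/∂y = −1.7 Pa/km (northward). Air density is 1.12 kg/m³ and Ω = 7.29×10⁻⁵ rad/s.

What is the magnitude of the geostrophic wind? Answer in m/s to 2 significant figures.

15 m/s

Coriolis parameter at 79°N:
f = 2Ω sin φ = 2 × 7.29×10⁻⁵ × sin 79° = 1.43×10⁻⁴ s⁻¹
Component geostrophic relations (x east, y north):
u_g = −(1/(fρ)) ∂P/∂y,  v_g = (1/(fρ)) ∂P/∂x
u_g = −(−1.7×10⁻³)/(1.43×10⁻⁴ × 1.12) = 10.6 m/s;  v_g = (1.8×10⁻³)/(1.43×10⁻⁴ × 1.12) = 11.2 m/s
|V_g| = √(u_g² + v_g²) = 15.4 m/s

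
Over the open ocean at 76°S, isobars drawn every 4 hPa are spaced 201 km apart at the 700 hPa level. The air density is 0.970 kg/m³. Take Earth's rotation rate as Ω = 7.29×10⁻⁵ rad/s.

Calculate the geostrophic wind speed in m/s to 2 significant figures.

15 m/s

Coriolis parameter at 76°S:
f = 2Ω sin φ = 2 × 7.29×10⁻⁵ × sin 76° = 1.41×10⁻⁴ s⁻¹
Pressure gradient: |∂P/∂n| = 400 Pa / 201000 m = 1.99×10⁻³ Pa/m
Geostrophic balance (pressure-gradient force = Coriolis force):
V_g = (1/(fρ)) |∂P/∂n| = 1.99×10⁻³ / (1.41×10⁻⁴ × 0.970) = 14.5 m/s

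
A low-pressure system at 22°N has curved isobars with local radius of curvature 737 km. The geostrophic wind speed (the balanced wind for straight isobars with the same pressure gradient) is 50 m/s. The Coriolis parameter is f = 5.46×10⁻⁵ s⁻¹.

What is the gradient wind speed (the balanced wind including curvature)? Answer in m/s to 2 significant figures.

29 m/s

Around a low, centrifugal force acts outward with Coriolis, so pressure-gradient force balances both:
(1/ρ)|∂P/∂n| = fV + V²/R  →  V² + fR·V − fR·V_g = 0
With fR = 5.46×10⁻⁵ × 737×10³ m = 40.2 m/s:
V = [−fR + √((fR)² + 4 fR V_g)]/2 = [−40.2 + √(40.2² + 4×40.2×50)]/2 = 29 m/s
Subgeostrophic (V < V_g = 50 m/s), as expected around a low.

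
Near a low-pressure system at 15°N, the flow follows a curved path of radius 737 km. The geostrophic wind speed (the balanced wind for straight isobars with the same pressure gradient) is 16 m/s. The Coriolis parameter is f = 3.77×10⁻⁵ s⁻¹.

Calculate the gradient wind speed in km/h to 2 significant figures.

41 km/h

Around a low, centrifugal force acts outward with Coriolis, so pressure-gradient force balances both:
(1/ρ)|∂P/∂n| = fV + V²/R  →  V² + fR·V − fR·V_g = 0
With fR = 3.77×10⁻⁵ × 737×10³ m = 27.8 m/s:
V = [−fR + √((fR)² + 4 fR V_g)]/2 = [−27.8 + √(27.8² + 4×27.8×16)]/2 = 11.4 m/s
Subgeostrophic (V < V_g = 16 m/s), as expected around a low.
Converting: 11.4 m/s × 3.6 = 41 km/h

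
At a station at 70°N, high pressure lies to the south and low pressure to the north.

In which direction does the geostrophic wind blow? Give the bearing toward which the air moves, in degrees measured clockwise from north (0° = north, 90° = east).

The pressure-gradient force points toward the north (bearing 000°).
Geostrophic balance: in the Northern Hemisphere the Coriolis force deflects motion to the right, so the geostrophic wind blows 90° to the right of the pressure-gradient force (low pressure on the left).
Rotating 000° by 90° clockwise gives 090° — the wind blows toward the east.

090°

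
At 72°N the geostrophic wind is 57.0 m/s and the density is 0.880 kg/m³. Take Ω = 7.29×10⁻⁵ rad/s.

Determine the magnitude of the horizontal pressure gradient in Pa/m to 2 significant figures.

7.0×10⁻³ Pa/m

Coriolis parameter at 72°N:
f = 2Ω sin φ = 2 × 7.29×10⁻⁵ × sin 72° = 1.39×10⁻⁴ s⁻¹
Geostrophic balance rearranged: |∂P/∂n| = f ρ V_g
|∂P/∂n| = 1.39×10⁻⁴ × 0.880 × 57.0 = 6.96×10⁻³ Pa/m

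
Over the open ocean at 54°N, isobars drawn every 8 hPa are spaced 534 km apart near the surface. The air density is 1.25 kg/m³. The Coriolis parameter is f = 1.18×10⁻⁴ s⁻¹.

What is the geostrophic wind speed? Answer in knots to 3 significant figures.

Pressure gradient: |∂P/∂n| = 800 Pa / 534000 m = 1.50×10⁻³ Pa/m
Geostrophic balance (pressure-gradient force = Coriolis force):
V_g = (1/(fρ)) |∂P/∂n| = 1.50×10⁻³ / (1.18×10⁻⁴ × 1.25) = 10.2 m/s
Converting: 10.2 m/s × 1.944 = 19.7 knots

19.7 knots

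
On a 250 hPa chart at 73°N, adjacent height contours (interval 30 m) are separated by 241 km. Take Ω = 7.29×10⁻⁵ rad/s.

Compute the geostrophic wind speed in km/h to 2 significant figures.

Coriolis parameter at 73°N:
f = 2Ω sin φ = 2 × 7.29×10⁻⁵ × sin 73° = 1.39×10⁻⁴ s⁻¹
Height gradient: |∂Z/∂n| = 30 m / 241000 m = 1.24×10⁻⁴
On a pressure surface, geostrophic balance gives V_g = (g/f)|∂Z/∂n|:
V_g = 9.81 × 1.24×10⁻⁴ / 1.39×10⁻⁴ = 8.76 m/s
Converting: 8.76 m/s × 3.6 = 32 km/h

32 km/h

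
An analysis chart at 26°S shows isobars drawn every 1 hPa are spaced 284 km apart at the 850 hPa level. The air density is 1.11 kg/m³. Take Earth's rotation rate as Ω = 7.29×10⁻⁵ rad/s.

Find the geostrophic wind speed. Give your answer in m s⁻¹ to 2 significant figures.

Coriolis parameter at 26°S:
f = 2Ω sin φ = 2 × 7.29×10⁻⁵ × sin 26° = 6.39×10⁻⁵ s⁻¹
Pressure gradient: |∂P/∂n| = 100 Pa / 284000 m = 3.52×10⁻⁴ Pa/m
Geostrophic balance (pressure-gradient force = Coriolis force):
V_g = (1/(fρ)) |∂P/∂n| = 3.52×10⁻⁴ / (6.39×10⁻⁵ × 1.11) = 4.96 m/s

5.0 m s⁻¹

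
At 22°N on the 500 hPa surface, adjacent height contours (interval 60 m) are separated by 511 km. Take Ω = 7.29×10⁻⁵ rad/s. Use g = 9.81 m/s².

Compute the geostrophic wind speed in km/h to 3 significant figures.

Coriolis parameter at 22°N:
f = 2Ω sin φ = 2 × 7.29×10⁻⁵ × sin 22° = 5.46×10⁻⁵ s⁻¹
Height gradient: |∂Z/∂n| = 60 m / 511000 m = 1.17×10⁻⁴
On a pressure surface, geostrophic balance gives V_g = (g/f)|∂Z/∂n|:
V_g = 9.81 × 1.17×10⁻⁴ / 5.46×10⁻⁵ = 21.1 m/s
Converting: 21.1 m/s × 3.6 = 75.9 km/h

75.9 km/h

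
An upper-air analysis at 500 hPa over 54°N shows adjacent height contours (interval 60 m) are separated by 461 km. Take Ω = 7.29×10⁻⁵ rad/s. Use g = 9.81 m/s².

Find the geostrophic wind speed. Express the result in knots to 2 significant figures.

21 knots

Coriolis parameter at 54°N:
f = 2Ω sin φ = 2 × 7.29×10⁻⁵ × sin 54° = 1.18×10⁻⁴ s⁻¹
Height gradient: |∂Z/∂n| = 60 m / 461000 m = 1.30×10⁻⁴
On a pressure surface, geostrophic balance gives V_g = (g/f)|∂Z/∂n|:
V_g = 9.81 × 1.30×10⁻⁴ / 1.18×10⁻⁴ = 10.8 m/s
Converting: 10.8 m/s × 1.944 = 21 knots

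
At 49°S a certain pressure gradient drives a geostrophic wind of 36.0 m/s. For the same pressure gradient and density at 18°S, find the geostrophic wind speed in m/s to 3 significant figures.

With the same pressure gradient and density, V_g ∝ 1/f ∝ 1/sin φ.
V₂ = V₁ · sin φ₁ / sin φ₂ = 36.0 × sin 49° / sin 18°
V₂ = 36.0 × 0.7547/0.3090 = 87.9 m/s

87.9 m/s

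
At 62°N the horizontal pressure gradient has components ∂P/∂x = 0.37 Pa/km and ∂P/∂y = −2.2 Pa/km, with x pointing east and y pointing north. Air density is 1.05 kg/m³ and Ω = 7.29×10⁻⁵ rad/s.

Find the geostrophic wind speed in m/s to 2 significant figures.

Coriolis parameter at 62°N:
f = 2Ω sin φ = 2 × 7.29×10⁻⁵ × sin 62° = 1.29×10⁻⁴ s⁻¹
Component geostrophic relations (x east, y north):
u_g = −(1/(fρ)) ∂P/∂y,  v_g = (1/(fρ)) ∂P/∂x
u_g = −(−2.2×10⁻³)/(1.29×10⁻⁴ × 1.05) = 16.3 m/s;  v_g = (0.37×10⁻³)/(1.29×10⁻⁴ × 1.05) = 2.74 m/s
|V_g| = √(u_g² + v_g²) = 16.5 m/s

17 m/s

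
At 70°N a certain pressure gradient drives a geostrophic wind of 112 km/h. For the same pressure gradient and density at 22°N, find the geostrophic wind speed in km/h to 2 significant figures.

280 km/h

With the same pressure gradient and density, V_g ∝ 1/f ∝ 1/sin φ.
V₂ = V₁ · sin φ₁ / sin φ₂ = 112 × sin 70° / sin 22°
V₂ = 112 × 0.9397/0.3746 = 280 km/h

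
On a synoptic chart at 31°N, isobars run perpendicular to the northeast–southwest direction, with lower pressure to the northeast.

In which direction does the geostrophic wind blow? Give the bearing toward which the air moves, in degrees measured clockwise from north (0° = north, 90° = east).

135°

The pressure-gradient force points toward the northeast (bearing 045°).
Geostrophic balance: in the Northern Hemisphere the Coriolis force deflects motion to the right, so the geostrophic wind blows 90° to the right of the pressure-gradient force (low pressure on the left).
Rotating 045° by 90° clockwise gives 135° — the wind blows toward the southeast.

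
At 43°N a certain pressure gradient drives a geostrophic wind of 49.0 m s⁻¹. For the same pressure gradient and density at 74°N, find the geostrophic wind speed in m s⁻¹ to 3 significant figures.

34.8 m s⁻¹

With the same pressure gradient and density, V_g ∝ 1/f ∝ 1/sin φ.
V₂ = V₁ · sin φ₁ / sin φ₂ = 49.0 × sin 43° / sin 74°
V₂ = 49.0 × 0.6820/0.9613 = 34.8 m s⁻¹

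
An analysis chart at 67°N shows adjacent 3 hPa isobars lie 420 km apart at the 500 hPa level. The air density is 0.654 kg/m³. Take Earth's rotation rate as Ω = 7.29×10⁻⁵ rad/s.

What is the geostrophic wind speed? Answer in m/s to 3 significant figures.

8.14 m/s

Coriolis parameter at 67°N:
f = 2Ω sin φ = 2 × 7.29×10⁻⁵ × sin 67° = 1.34×10⁻⁴ s⁻¹
Pressure gradient: |∂P/∂n| = 300 Pa / 420000 m = 7.14×10⁻⁴ Pa/m
Geostrophic balance (pressure-gradient force = Coriolis force):
V_g = (1/(fρ)) |∂P/∂n| = 7.14×10⁻⁴ / (1.34×10⁻⁴ × 0.654) = 8.14 m/s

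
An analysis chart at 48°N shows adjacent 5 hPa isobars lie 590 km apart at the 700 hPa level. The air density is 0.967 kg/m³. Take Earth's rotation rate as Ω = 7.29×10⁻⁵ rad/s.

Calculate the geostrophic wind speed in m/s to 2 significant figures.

8.1 m/s

Coriolis parameter at 48°N:
f = 2Ω sin φ = 2 × 7.29×10⁻⁵ × sin 48° = 1.08×10⁻⁴ s⁻¹
Pressure gradient: |∂P/∂n| = 500 Pa / 590000 m = 8.47×10⁻⁴ Pa/m
Geostrophic balance (pressure-gradient force = Coriolis force):
V_g = (1/(fρ)) |∂P/∂n| = 8.47×10⁻⁴ / (1.08×10⁻⁴ × 0.967) = 8.09 m/s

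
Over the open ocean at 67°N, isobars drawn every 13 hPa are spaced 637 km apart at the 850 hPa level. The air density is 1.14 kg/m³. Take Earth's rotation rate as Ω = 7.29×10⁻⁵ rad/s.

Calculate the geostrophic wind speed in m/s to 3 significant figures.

13.3 m/s

Coriolis parameter at 67°N:
f = 2Ω sin φ = 2 × 7.29×10⁻⁵ × sin 67° = 1.34×10⁻⁴ s⁻¹
Pressure gradient: |∂P/∂n| = 1300 Pa / 637000 m = 2.04×10⁻³ Pa/m
Geostrophic balance (pressure-gradient force = Coriolis force):
V_g = (1/(fρ)) |∂P/∂n| = 2.04×10⁻³ / (1.34×10⁻⁴ × 1.14) = 13.3 m/s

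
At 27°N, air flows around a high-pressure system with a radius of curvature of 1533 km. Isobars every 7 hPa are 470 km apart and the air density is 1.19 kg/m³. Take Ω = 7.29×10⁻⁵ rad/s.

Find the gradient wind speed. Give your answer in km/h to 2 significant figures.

Coriolis parameter at 27°N:
f = 2Ω sin φ = 2 × 7.29×10⁻⁵ × sin 27° = 6.62×10⁻⁵ s⁻¹
Pressure gradient: |∂P/∂n| = 700 Pa / 470000 m = 1.49×10⁻³ Pa/m
Geostrophic speed: V_g = |∂P/∂n|/(fρ) = 1.49×10⁻³/(6.62×10⁻⁵ × 1.19) = 18.9 m/s
Around a high, pressure-gradient force acts outward with centrifugal, so Coriolis balances both:
fV = (1/ρ)|∂P/∂n| + V²/R  →  V² − fR·V + fR·V_g = 0
With fR = 6.62×10⁻⁵ × 1533×10³ m = 101 m/s:
V = [fR − √((fR)² − 4 fR V_g)]/2 = [101 − √(101² − 4×101×18.9)]/2 = 25.1 m/s
Supergeostrophic (V > V_g = 18.9 m/s), as expected around a high.
Converting: 25.1 m/s × 3.6 = 90 km/h

90 km/h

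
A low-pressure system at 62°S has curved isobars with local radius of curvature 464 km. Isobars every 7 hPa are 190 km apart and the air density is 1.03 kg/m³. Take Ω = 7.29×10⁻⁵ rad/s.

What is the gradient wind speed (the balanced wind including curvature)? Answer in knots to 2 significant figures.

40 knots

Coriolis parameter at 62°S:
f = 2Ω sin φ = 2 × 7.29×10⁻⁵ × sin 62° = 1.29×10⁻⁴ s⁻¹
Pressure gradient: |∂P/∂n| = 700 Pa / 190000 m = 3.68×10⁻³ Pa/m
Geostrophic speed: V_g = |∂P/∂n|/(fρ) = 3.68×10⁻³/(1.29×10⁻⁴ × 1.03) = 27.8 m/s
Around a low, centrifugal force acts outward with Coriolis, so pressure-gradient force balances both:
(1/ρ)|∂P/∂n| = fV + V²/R  →  V² + fR·V − fR·V_g = 0
With fR = 1.29×10⁻⁴ × 464×10³ m = 59.7 m/s:
V = [−fR + √((fR)² + 4 fR V_g)]/2 = [−59.7 + √(59.7² + 4×59.7×27.8)]/2 = 20.6 m/s
Subgeostrophic (V < V_g = 27.8 m/s), as expected around a low.
Converting: 20.6 m/s × 1.944 = 40 knots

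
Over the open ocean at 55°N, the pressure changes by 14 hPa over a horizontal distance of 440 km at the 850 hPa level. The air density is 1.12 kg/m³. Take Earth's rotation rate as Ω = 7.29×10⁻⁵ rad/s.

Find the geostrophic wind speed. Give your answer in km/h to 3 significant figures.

85.6 km/h

Coriolis parameter at 55°N:
f = 2Ω sin φ = 2 × 7.29×10⁻⁵ × sin 55° = 1.19×10⁻⁴ s⁻¹
Pressure gradient: |∂P/∂n| = 1400 Pa / 440000 m = 3.18×10⁻³ Pa/m
Geostrophic balance (pressure-gradient force = Coriolis force):
V_g = (1/(fρ)) |∂P/∂n| = 3.18×10⁻³ / (1.19×10⁻⁴ × 1.12) = 23.8 m/s
Converting: 23.8 m/s × 3.6 = 85.6 km/h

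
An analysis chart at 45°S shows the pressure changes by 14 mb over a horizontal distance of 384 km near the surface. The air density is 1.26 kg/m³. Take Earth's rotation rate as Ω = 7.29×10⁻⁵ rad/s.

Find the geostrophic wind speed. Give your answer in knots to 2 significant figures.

55 knots

Coriolis parameter at 45°S:
f = 2Ω sin φ = 2 × 7.29×10⁻⁵ × sin 45° = 1.03×10⁻⁴ s⁻¹
Pressure gradient: |∂P/∂n| = 1400 Pa / 384000 m = 3.65×10⁻³ Pa/m
Geostrophic balance (pressure-gradient force = Coriolis force):
V_g = (1/(fρ)) |∂P/∂n| = 3.65×10⁻³ / (1.03×10⁻⁴ × 1.26) = 28.1 m/s
Converting: 28.1 m/s × 1.944 = 55 knots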